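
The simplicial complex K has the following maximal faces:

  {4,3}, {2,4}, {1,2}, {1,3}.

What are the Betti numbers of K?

b_0 = 1, b_1 = 1.

K has 4 vertices, 4 edges.
rank ∂_0 = 0, rank ∂_1 = 3 ⇒ b_0 = 4 − 0 − 3 = 1; all invariant factors of ∂_1 are 1 so no torsion. So H_0 = Z.
rank ∂_1 = 3, rank ∂_2 = 0 ⇒ b_1 = 4 − 3 − 0 = 1. So H_1 = Z.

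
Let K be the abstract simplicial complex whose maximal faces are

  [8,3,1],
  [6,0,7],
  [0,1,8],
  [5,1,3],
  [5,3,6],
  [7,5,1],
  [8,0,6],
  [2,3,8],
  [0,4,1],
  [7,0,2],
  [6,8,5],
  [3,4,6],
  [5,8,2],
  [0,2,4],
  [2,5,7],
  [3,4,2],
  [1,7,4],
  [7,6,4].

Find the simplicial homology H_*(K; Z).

H_0 = Z,  H_1 = Z ⊕ Z/2,  H_2 = 0.

Order the vertices as 0 < 1 < 2 < 3 < 4 < 5 < 6 < 7 < 8. Listing each simplex with vertices in this order, K has dimension 2 with simplices:

  0-simplices (9): [0], [1], [2], [3], [4], [5], [6], [7], [8]
  1-simplices (27): (27 of them)
  2-simplices (18): [0,1,4], [0,1,8], [0,2,4], [0,2,7], [0,6,7], [0,6,8], [1,3,5], [1,3,8], [1,4,7], [1,5,7], [2,3,4], [2,3,8], [2,5,7], [2,5,8], [3,4,6], [3,5,6], [4,6,7], [5,6,8]

giving chain groups C_0 ≅ Z^9, C_1 ≅ Z^27, C_2 ≅ Z^18.

∂_1: C_1 → C_0 maps an edge to its endpoints' difference, ∂[p,q] = q − p. For instance
  ∂[1,7] = [7] − [1].
This gives a 9×27 integer matrix of rank 8; reducing to Smith normal form yields diagonal entries (1,1,1,1,1,1,1,1).

Boundary ∂_2: C_2 → C_1 acts by ∂[p,q,r] = [q,r] − [p,r] + [p,q]. For instance
  ∂[5,6,8] = [6,8] − [5,8] + [5,6],
  ∂[1,3,5] = [3,5] − [1,5] + [1,3].
This gives a 27×18 integer matrix of rank 18; reducing to Smith normal form yields diagonal entries (1,1,1,1,1,1,1,1,1,1,1,1,1,1,1,1,1,2).

From H_k ≅ ker(∂_k) / im(∂_{k+1}) we obtain:

  H_0: rank C_0 − rank ∂_1 = 9 − 8 = 1, and the invariant factors of ∂_1 are all 1, so H_0 = Z.
  H_1: rank ker ∂_1 − rank ∂_2 = (27 − 8) − 18 = 1, and ∂_2 has invariant factor 2 > 1, so H_1 = Z ⊕ Z/2.
  H_2: rank ker ∂_2 − rank ∂_3 = (18 − 18) − 0 = 0, and there is no ∂_3, so H_2 = 0.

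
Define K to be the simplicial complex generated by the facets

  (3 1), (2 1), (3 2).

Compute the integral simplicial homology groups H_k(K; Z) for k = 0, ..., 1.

Order the vertices as 1 < 2 < 3. Listing each simplex with vertices in this order, K has dimension 1 with simplices:

  0-simplices (3): [1], [2], [3]
  1-simplices (3): [1,2], [1,3], [2,3]

Hence C_0 ≅ Z^3, C_1 ≅ Z^3.

Boundary ∂_1: C_1 → C_0 is given by ∂[p,q] = [q] − [p].
The 3×3 boundary matrix has rank 2 and Smith normal form diag(1,1).

Computing H_k = (kernel of ∂_k) / (image of ∂_{k+1}):

  H_0: rank C_0 − rank ∂_1 = 3 − 2 = 1, and the invariant factors of ∂_1 are all 1, so H_0 ≅ Z.
  H_1: rank ker ∂_1 − rank ∂_2 = (3 − 2) − 0 = 1, and there is no ∂_2, so H_1 ≅ Z.

As a check, the Euler characteristic is 3 − 3 = 0, which agrees with 1 − 1 = 0.
(K is a triangulation of the circle S^1.)

H_0 = Z,  H_1 = Z.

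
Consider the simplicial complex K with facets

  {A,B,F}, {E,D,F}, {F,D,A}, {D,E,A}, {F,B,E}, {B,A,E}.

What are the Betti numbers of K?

b_0 = 1, b_1 = 0, b_2 = 1.

Order the vertices as A < B < D < E < F. Listing each simplex with vertices in this order, K has dimension 2 with simplices:

  0-simplices (5): A, B, D, E, F
  1-simplices (9): AB, AD, AE, AF, BE, BF, DE, DF, EF
  2-simplices (6): ABE, ABF, ADE, ADF, BEF, DEF

giving chain groups C_0 ≅ Z^5, C_1 ≅ Z^9, C_2 ≅ Z^6.

The boundary map ∂_1: C_1 → C_0 maps an edge to its endpoints' difference, ∂[p,q] = q − p. For instance
  ∂EF = F − E.
The 5×9 boundary matrix has rank 4 and Smith normal form diag(1,1,1,1).

Boundary ∂_2: C_2 → C_1 sends each 2-simplex [p,q,r] to [q,r] − [p,r] + [p,q]. For instance
  ∂ADF = DF − AF + AD,
  ∂BEF = EF − BF + BE.
The 9×6 boundary matrix has rank 5 and Smith normal form diag(1,1,1,1,1).

Reading off H_k = ker ∂_k / im ∂_{k+1}:

  H_0: rank C_0 − rank ∂_1 = 5 − 4 = 1, and the invariant factors of ∂_1 are all 1, so H_0 = Z.
  H_1: rank ker ∂_1 − rank ∂_2 = (9 − 4) − 5 = 0, and the invariant factors of ∂_2 are all 1, so H_1 = 0.
  H_2: rank ker ∂_2 − rank ∂_3 = (6 − 5) − 0 = 1, and there is no ∂_3, so H_2 = Z.

As a check, the Euler characteristic is 5 − 9 + 6 = 2, which agrees with 1 − 0 + 1 = 2.

Hence the Betti numbers are b_0 = 1, b_1 = 0, b_2 = 1.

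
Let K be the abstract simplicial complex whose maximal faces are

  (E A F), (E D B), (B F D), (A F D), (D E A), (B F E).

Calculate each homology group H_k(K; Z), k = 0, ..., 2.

H_0 = Z,  H_1 = 0,  H_2 = Z.

Order the vertices as A < B < D < E < F. Listing each simplex with vertices in this order, K has dimension 2 with simplices:

  0-simplices (5): A, B, D, E, F
  1-simplices (9): AD, AE, AF, BD, BE, BF, DE, DF, EF
  2-simplices (6): ADE, ADF, AEF, BDE, BDF, BEF

Hence C_0 ≅ Z^5, C_1 ≅ Z^9, C_2 ≅ Z^6.

∂_1: C_1 → C_0 is given by ∂[p,q] = [q] − [p]. For instance
  ∂AD = D − A.
The 5×9 boundary matrix has rank 4 and Smith normal form diag(1,1,1,1).

The boundary map ∂_2: C_2 → C_1 acts by ∂[p,q,r] = [q,r] − [p,r] + [p,q]. For instance
  ∂BDE = DE − BE + BD,
  ∂ADF = DF − AF + AD.
The 9×6 boundary matrix has rank 5 and Smith normal form diag(1,1,1,1,1).

From H_k ≅ ker(∂_k) / im(∂_{k+1}) we obtain:

  H_0: rank C_0 − rank ∂_1 = 5 − 4 = 1, and the invariant factors of ∂_1 are all 1, so H_0 = Z.
  H_1: rank ker ∂_1 − rank ∂_2 = (9 − 4) − 5 = 0, and the invariant factors of ∂_2 are all 1, so H_1 = 0.
  H_2: rank ker ∂_2 − rank ∂_3 = (6 − 5) − 0 = 1, and there is no ∂_3, so H_2 = Z.

As a check, the Euler characteristic is 5 − 9 + 6 = 2, which agrees with 1 − 0 + 1 = 2.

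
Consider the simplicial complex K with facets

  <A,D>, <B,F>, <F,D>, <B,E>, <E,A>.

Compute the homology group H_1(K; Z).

We work with the vertex ordering A < B < D < E < F. The simplices of K, each written with vertices in increasing order, are:

  0-simplices (5): A, B, D, E, F
  1-simplices (5): AD, AE, BE, BF, DF

giving chain groups C_0 ≅ Z^5, C_1 ≅ Z^5.

The boundary map ∂_1: C_1 → C_0 maps an edge to its endpoints' difference, ∂[p,q] = q − p. For instance
  ∂BE = E − B.
The resulting 5×5 matrix has rank 4, and its Smith normal form has invariant factors (1,1,1,1).

Reading off H_k = ker ∂_k / im ∂_{k+1}:

  H_1: rank ker ∂_1 − rank ∂_2 = (5 − 4) − 0 = 1, and there is no ∂_2, so H_1 ≅ Z.

(K is a triangulation of the circle S^1.)

H_1 ≅ Z.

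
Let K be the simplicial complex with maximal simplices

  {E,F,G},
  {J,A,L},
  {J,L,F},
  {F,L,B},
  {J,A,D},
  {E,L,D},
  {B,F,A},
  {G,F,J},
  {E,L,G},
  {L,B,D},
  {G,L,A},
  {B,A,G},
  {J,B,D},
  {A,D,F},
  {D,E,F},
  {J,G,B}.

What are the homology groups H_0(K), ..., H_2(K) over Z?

H_0 ≅ Z,  H_1 ≅ Z^2,  H_2 ≅ Z.

Fix the vertex order A < B < D < E < F < G < J < L and write every simplex with vertices in increasing order. Then dim K = 2 and the simplices of K are:

  0-simplices (8): A, B, D, E, F, G, J, L
  1-simplices (24): AB, AD, AF, AG, AJ, AL, BD, BF, BG, BJ, BL, DE, DF, DJ, DL, EF, EG, EL, FG, FJ, FL, GJ, GL, JL
  2-simplices (16): ABF, ABG, ADF, ADJ, AGL, AJL, BDJ, BDL, BFL, BGJ, DEF, DEL, EFG, EGL, FGJ, FJL

so the chain groups are C_0 ≅ Z^8, C_1 ≅ Z^24, C_2 ≅ Z^16.

Boundary ∂_1: C_1 → C_0 sends each edge [p,q] (with p < q) to q − p. For instance
  ∂AB = B − A.
As a 8×24 matrix over Z this has rank 7, with invariant factors (1,1,1,1,1,1,1).

∂_2: C_2 → C_1 sends each 2-simplex [p,q,r] to [q,r] − [p,r] + [p,q]. For instance
  ∂BDL = DL − BL + BD,
  ∂BGJ = GJ − BJ + BG.
This gives a 24×16 integer matrix of rank 15; reducing to Smith normal form yields diagonal entries (1,1,1,1,1,1,1,1,1,1,1,1,1,1,1).

Now H_k = ker ∂_k / im ∂_{k+1}, so:

  H_0: rank C_0 − rank ∂_1 = 8 − 7 = 1, and the invariant factors of ∂_1 are all 1, so H_0 = Z.
  H_1: rank ker ∂_1 − rank ∂_2 = (24 − 7) − 15 = 2, and the invariant factors of ∂_2 are all 1, so H_1 = Z^2.
  H_2: rank ker ∂_2 − rank ∂_3 = (16 − 15) − 0 = 1, and there is no ∂_3, so H_2 = Z.

As a check, the Euler characteristic is 8 − 24 + 16 = 0, which agrees with 1 − 2 + 1 = 0.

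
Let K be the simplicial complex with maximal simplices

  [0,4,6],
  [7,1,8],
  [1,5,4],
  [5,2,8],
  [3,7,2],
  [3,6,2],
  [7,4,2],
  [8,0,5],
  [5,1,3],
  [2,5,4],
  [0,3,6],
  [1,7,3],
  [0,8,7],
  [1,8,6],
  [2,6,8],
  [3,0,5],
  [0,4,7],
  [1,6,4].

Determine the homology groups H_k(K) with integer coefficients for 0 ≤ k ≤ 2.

Order the vertices as 0 < 1 < 2 < 3 < 4 < 5 < 6 < 7 < 8. Listing each simplex with vertices in this order, K has dimension 2 with simplices:

  0-simplices (9): [0], [1], [2], [3], [4], [5], [6], [7], [8]
  1-simplices (27): (27 of them)
  2-simplices (18): [0,3,5], [0,3,6], [0,4,6], [0,4,7], [0,5,8], [0,7,8], [1,3,5], [1,3,7], [1,4,5], [1,4,6], [1,6,8], [1,7,8], [2,3,6], [2,3,7], [2,4,5], [2,4,7], [2,5,8], [2,6,8]

giving chain groups C_0 ≅ Z^9, C_1 ≅ Z^27, C_2 ≅ Z^18.

∂_1: C_1 → C_0 is given by ∂[p,q] = [q] − [p].
This gives a 9×27 integer matrix of rank 8; reducing to Smith normal form yields diagonal entries (1,1,1,1,1,1,1,1).

Boundary ∂_2: C_2 → C_1 acts by ∂[p,q,r] = [q,r] − [p,r] + [p,q]. For instance
  ∂[1,7,8] = [7,8] − [1,8] + [1,7],
  ∂[2,3,7] = [3,7] − [2,7] + [2,3].
This gives a 27×18 integer matrix of rank 17; reducing to Smith normal form yields diagonal entries (1,1,1,1,1,1,1,1,1,1,1,1,1,1,1,1,1).

Computing H_k = (kernel of ∂_k) / (image of ∂_{k+1}):

  H_0: rank C_0 − rank ∂_1 = 9 − 8 = 1, and the invariant factors of ∂_1 are all 1, so H_0 ≅ Z.
  H_1: rank ker ∂_1 − rank ∂_2 = (27 − 8) − 17 = 2, and the invariant factors of ∂_2 are all 1, so H_1 ≅ Z^2.
  H_2: rank ker ∂_2 − rank ∂_3 = (18 − 17) − 0 = 1, and there is no ∂_3, so H_2 ≅ Z.

H_0 ≅ Z,  H_1 ≅ Z^2,  H_2 ≅ Z.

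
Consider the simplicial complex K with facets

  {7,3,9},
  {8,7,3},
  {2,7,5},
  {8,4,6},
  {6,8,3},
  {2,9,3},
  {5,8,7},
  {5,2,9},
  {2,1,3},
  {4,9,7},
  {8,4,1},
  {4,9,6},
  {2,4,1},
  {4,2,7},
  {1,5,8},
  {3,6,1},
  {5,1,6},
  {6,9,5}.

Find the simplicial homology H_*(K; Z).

Take the total order 1 < 2 < 3 < 4 < 5 < 6 < 7 < 8 < 9 on the vertex set. Then K (dimension 2) consists of the simplices:

  0-simplices (9): [1], [2], [3], [4], [5], [6], [7], [8], [9]
  1-simplices (27): (27 of them)
  2-simplices (18): [1,2,3], [1,2,4], [1,3,6], [1,4,8], [1,5,6], [1,5,8], [2,3,9], [2,4,7], [2,5,7], [2,5,9], [3,6,8], [3,7,8], [3,7,9], [4,6,8], [4,6,9], [4,7,9], [5,6,9], [5,7,8]

Hence C_0 ≅ Z^9, C_1 ≅ Z^27, C_2 ≅ Z^18.

Boundary ∂_1: C_1 → C_0 is given by ∂[p,q] = [q] − [p]. For instance
  ∂[3,9] = [9] − [3].
As a 9×27 matrix over Z this has rank 8, with invariant factors (1,1,1,1,1,1,1,1).

∂_2: C_2 → C_1 acts by ∂[p,q,r] = [q,r] − [p,r] + [p,q]. For instance
  ∂[3,7,8] = [7,8] − [3,8] + [3,7],
  ∂[3,7,9] = [7,9] − [3,9] + [3,7].
The resulting 27×18 matrix has rank 18, and its Smith normal form has invariant factors (1,1,1,1,1,1,1,1,1,1,1,1,1,1,1,1,1,2).

Computing H_k = (kernel of ∂_k) / (image of ∂_{k+1}):

  H_0: rank C_0 − rank ∂_1 = 9 − 8 = 1, and the invariant factors of ∂_1 are all 1, so H_0 ≅ Z.
  H_1: rank ker ∂_1 − rank ∂_2 = (27 − 8) − 18 = 1, and ∂_2 has invariant factor 2 > 1, so H_1 ≅ Z ⊕ Z/2Z.
  H_2: rank ker ∂_2 − rank ∂_3 = (18 − 18) − 0 = 0, and there is no ∂_3, so H_2 ≅ 0.

As a check, the Euler characteristic is 9 − 27 + 18 = 0, which agrees with 1 − 1 + 0 = 0.

H_0 = Z,  H_1 = Z ⊕ Z/2Z,  H_2 = 0.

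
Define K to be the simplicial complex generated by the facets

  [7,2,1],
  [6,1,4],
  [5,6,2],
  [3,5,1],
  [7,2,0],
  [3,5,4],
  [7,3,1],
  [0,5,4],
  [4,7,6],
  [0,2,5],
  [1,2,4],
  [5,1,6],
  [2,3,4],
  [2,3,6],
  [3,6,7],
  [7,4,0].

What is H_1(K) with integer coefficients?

H_1 ≅ Z^2.

Fix the vertex order 0 < 1 < 2 < 3 < 4 < 5 < 6 < 7 and write every simplex with vertices in increasing order. Then dim K = 2 and the simplices of K are:

  0-simplices (8): [0], [1], [2], [3], [4], [5], [6], [7]
  1-simplices (24): (24 of them)
  2-simplices (16): [0,2,5], [0,2,7], [0,4,5], [0,4,7], [1,2,4], [1,2,7], [1,3,5], [1,3,7], [1,4,6], [1,5,6], [2,3,4], [2,3,6], [2,5,6], [3,4,5], [3,6,7], [4,6,7]

Hence C_0 ≅ Z^8, C_1 ≅ Z^24, C_2 ≅ Z^16.

The boundary map ∂_1: C_1 → C_0 is given by ∂[p,q] = [q] − [p]. For instance
  ∂[6,7] = [7] − [6].
As a 8×24 matrix over Z this has rank 7, with invariant factors (1,1,1,1,1,1,1).

The boundary map ∂_2: C_2 → C_1 sends each 2-simplex [p,q,r] to [q,r] − [p,r] + [p,q]. For instance
  ∂[0,2,5] = [2,5] − [0,5] + [0,2],
  ∂[1,5,6] = [5,6] − [1,6] + [1,5].
The 24×16 boundary matrix has rank 15 and Smith normal form diag(1,1,1,1,1,1,1,1,1,1,1,1,1,1,1).

Now H_k = ker ∂_k / im ∂_{k+1}, so:

  H_1: rank ker ∂_1 − rank ∂_2 = (24 − 7) − 15 = 2, and the invariant factors of ∂_2 are all 1, so H_1 = Z^2.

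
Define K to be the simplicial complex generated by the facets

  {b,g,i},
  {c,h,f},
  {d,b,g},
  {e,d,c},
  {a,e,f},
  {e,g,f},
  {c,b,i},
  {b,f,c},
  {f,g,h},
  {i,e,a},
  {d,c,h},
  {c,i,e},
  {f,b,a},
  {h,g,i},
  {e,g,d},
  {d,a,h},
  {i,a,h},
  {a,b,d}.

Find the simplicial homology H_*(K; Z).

H_0 ≅ Z,  H_1 ≅ Z^2,  H_2 ≅ Z.

Order the vertices as a < b < c < d < e < f < g < h < i. Listing each simplex with vertices in this order, K has dimension 2 with simplices:

  0-simplices (9): a, b, c, d, e, f, g, h, i
  1-simplices (27): ab, ad, ae, af, ah, ai, bc, bd, bf, bg, bi, cd, ce, cf, ch, ci, de, dg, dh, ef, eg, ei, fg, fh, gh, gi, hi
  2-simplices (18): abd, abf, adh, aef, aei, ahi, bcf, bci, bdg, bgi, cde, cdh, cei, cfh, deg, efg, fgh, ghi

Hence C_0 ≅ Z^9, C_1 ≅ Z^27, C_2 ≅ Z^18.

The boundary map ∂_1: C_1 → C_0 is given by ∂[p,q] = [q] − [p].
As a 9×27 matrix over Z this has rank 8, with invariant factors (1,1,1,1,1,1,1,1).

The boundary map ∂_2: C_2 → C_1 maps a triangle to the signed sum of its edges. For instance
  ∂bci = ci − bi + bc,
  ∂cfh = fh − ch + cf.
As a 27×18 matrix over Z this has rank 17, with invariant factors (1,1,1,1,1,1,1,1,1,1,1,1,1,1,1,1,1).

Reading off H_k = ker ∂_k / im ∂_{k+1}:

  H_0: rank C_0 − rank ∂_1 = 9 − 8 = 1, and the invariant factors of ∂_1 are all 1, so H_0 ≅ Z.
  H_1: rank ker ∂_1 − rank ∂_2 = (27 − 8) − 17 = 2, and the invariant factors of ∂_2 are all 1, so H_1 ≅ Z^2.
  H_2: rank ker ∂_2 − rank ∂_3 = (18 − 17) − 0 = 1, and there is no ∂_3, so H_2 ≅ Z.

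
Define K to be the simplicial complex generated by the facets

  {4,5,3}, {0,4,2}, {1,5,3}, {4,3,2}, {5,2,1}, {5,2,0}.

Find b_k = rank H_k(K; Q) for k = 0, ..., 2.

b_0 = 1, b_1 = 1, b_2 = 0.

We work with the vertex ordering 0 < 1 < 2 < 3 < 4 < 5. The simplices of K, each written with vertices in increasing order, are:

  0-simplices (6): [0], [1], [2], [3], [4], [5]
  1-simplices (12): [0,2], [0,4], [0,5], [1,2], [1,3], [1,5], [2,3], [2,4], [2,5], [3,4], [3,5], [4,5]
  2-simplices (6): [0,2,4], [0,2,5], [1,2,5], [1,3,5], [2,3,4], [3,4,5]

giving chain groups C_0 ≅ Z^6, C_1 ≅ Z^12, C_2 ≅ Z^6.

∂_1: C_1 → C_0 sends each edge [p,q] (with p < q) to q − p.
This gives a 6×12 integer matrix of rank 5; reducing to Smith normal form yields diagonal entries (1,1,1,1,1).

The boundary map ∂_2: C_2 → C_1 sends each 2-simplex [p,q,r] to [q,r] − [p,r] + [p,q]. For instance
  ∂[0,2,4] = [2,4] − [0,4] + [0,2],
  ∂[1,3,5] = [3,5] − [1,5] + [1,3].
The resulting 12×6 matrix has rank 6, and its Smith normal form has invariant factors (1,1,1,1,1,1).

Now H_k = ker ∂_k / im ∂_{k+1}, so:

  H_0: rank C_0 − rank ∂_1 = 6 − 5 = 1, and the invariant factors of ∂_1 are all 1, so H_0 ≅ Z.
  H_1: rank ker ∂_1 − rank ∂_2 = (12 − 5) − 6 = 1, and the invariant factors of ∂_2 are all 1, so H_1 ≅ Z.
  H_2: rank ker ∂_2 − rank ∂_3 = (6 − 6) − 0 = 0, and there is no ∂_3, so H_2 ≅ 0.

As a check, the Euler characteristic is 6 − 12 + 6 = 0, which agrees with 1 − 1 + 0 = 0.

Hence the Betti numbers are b_0 = 1, b_1 = 1, b_2 = 0.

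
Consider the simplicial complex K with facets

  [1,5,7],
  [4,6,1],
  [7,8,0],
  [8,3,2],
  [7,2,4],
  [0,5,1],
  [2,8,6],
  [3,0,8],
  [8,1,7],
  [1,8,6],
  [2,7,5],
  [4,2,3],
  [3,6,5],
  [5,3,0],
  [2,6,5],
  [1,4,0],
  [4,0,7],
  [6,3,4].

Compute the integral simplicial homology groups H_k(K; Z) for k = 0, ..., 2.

Fix the vertex order 0 < 1 < 2 < 3 < 4 < 5 < 6 < 7 < 8 and write every simplex with vertices in increasing order. Then dim K = 2 and the simplices of K are:

  0-simplices (9): [0], [1], [2], [3], [4], [5], [6], [7], [8]
  1-simplices (27): (27 of them)
  2-simplices (18): [0,1,4], [0,1,5], [0,3,5], [0,3,8], [0,4,7], [0,7,8], [1,4,6], [1,5,7], [1,6,8], [1,7,8], [2,3,4], [2,3,8], [2,4,7], [2,5,6], [2,5,7], [2,6,8], [3,4,6], [3,5,6]

giving chain groups C_0 ≅ Z^9, C_1 ≅ Z^27, C_2 ≅ Z^18.

∂_1: C_1 → C_0 sends each edge [p,q] (with p < q) to q − p. For instance
  ∂[0,7] = [7] − [0].
As a 9×27 matrix over Z this has rank 8, with invariant factors (1,1,1,1,1,1,1,1).

∂_2: C_2 → C_1 maps a triangle to the signed sum of its edges. For instance
  ∂[0,3,8] = [3,8] − [0,8] + [0,3],
  ∂[0,3,5] = [3,5] − [0,5] + [0,3].
The 27×18 boundary matrix has rank 18 and Smith normal form diag(1,1,1,1,1,1,1,1,1,1,1,1,1,1,1,1,1,2).

Reading off H_k = ker ∂_k / im ∂_{k+1}:

  H_0: rank C_0 − rank ∂_1 = 9 − 8 = 1, and the invariant factors of ∂_1 are all 1, so H_0 = Z.
  H_1: rank ker ∂_1 − rank ∂_2 = (27 − 8) − 18 = 1, and ∂_2 has invariant factor 2 > 1, so H_1 = Z ⊕ Z/2.
  H_2: rank ker ∂_2 − rank ∂_3 = (18 − 18) − 0 = 0, and there is no ∂_3, so H_2 = 0.

As a check, the Euler characteristic is 9 − 27 + 18 = 0, which agrees with 1 − 1 + 0 = 0.
(K is a triangulation of the Klein bottle.)

H_0 = Z,  H_1 = Z ⊕ Z/2,  H_2 = 0.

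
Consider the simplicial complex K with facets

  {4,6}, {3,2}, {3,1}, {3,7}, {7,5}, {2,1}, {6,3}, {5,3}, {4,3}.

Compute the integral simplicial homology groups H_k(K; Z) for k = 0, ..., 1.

Fix the vertex order 1 < 2 < 3 < 4 < 5 < 6 < 7 and write every simplex with vertices in increasing order. Then dim K = 1 and the simplices of K are:

  0-simplices (7): [1], [2], [3], [4], [5], [6], [7]
  1-simplices (9): [1,2], [1,3], [2,3], [3,4], [3,5], [3,6], [3,7], [4,6], [5,7]

giving chain groups C_0 ≅ Z^7, C_1 ≅ Z^9.

The boundary map ∂_1: C_1 → C_0 maps an edge to its endpoints' difference, ∂[p,q] = q − p.
The 7×9 boundary matrix has rank 6 and Smith normal form diag(1,1,1,1,1,1).

From H_k ≅ ker(∂_k) / im(∂_{k+1}) we obtain:

  H_0: rank C_0 − rank ∂_1 = 7 − 6 = 1, and the invariant factors of ∂_1 are all 1, so H_0 = Z.
  H_1: rank ker ∂_1 − rank ∂_2 = (9 − 6) − 0 = 3, and there is no ∂_2, so H_1 = Z^3.

H_0 ≅ Z,  H_1 ≅ Z^3.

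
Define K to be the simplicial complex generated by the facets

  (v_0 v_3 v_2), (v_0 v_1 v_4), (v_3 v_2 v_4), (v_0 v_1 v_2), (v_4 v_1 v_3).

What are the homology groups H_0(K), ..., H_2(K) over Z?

Fix the vertex order v_0 < v_1 < v_2 < v_3 < v_4 and write every simplex with vertices in increasing order. Then dim K = 2 and the simplices of K are:

  0-simplices (5): [v_0], [v_1], [v_2], [v_3], [v_4]
  1-simplices (10): [v_0,v_1], [v_0,v_2], [v_0,v_3], [v_0,v_4], [v_1,v_2], [v_1,v_3], [v_1,v_4], [v_2,v_3], [v_2,v_4], [v_3,v_4]
  2-simplices (5): [v_0,v_1,v_2], [v_0,v_1,v_4], [v_0,v_2,v_3], [v_1,v_3,v_4], [v_2,v_3,v_4]

giving chain groups C_0 ≅ Z^5, C_1 ≅ Z^10, C_2 ≅ Z^5.

The boundary map ∂_1: C_1 → C_0 sends each edge [p,q] (with p < q) to q − p. For instance
  ∂[v_1,v_2] = [v_2] − [v_1].
The resulting 5×10 matrix has rank 4, and its Smith normal form has invariant factors (1,1,1,1).

∂_2: C_2 → C_1 acts by ∂[p,q,r] = [q,r] − [p,r] + [p,q]. For instance
  ∂[v_0,v_1,v_4] = [v_1,v_4] − [v_0,v_4] + [v_0,v_1],
  ∂[v_0,v_1,v_2] = [v_1,v_2] − [v_0,v_2] + [v_0,v_1].
The 10×5 boundary matrix has rank 5 and Smith normal form diag(1,1,1,1,1).

Reading off H_k = ker ∂_k / im ∂_{k+1}:

  H_0: rank C_0 − rank ∂_1 = 5 − 4 = 1, and the invariant factors of ∂_1 are all 1, so H_0 ≅ Z.
  H_1: rank ker ∂_1 − rank ∂_2 = (10 − 4) − 5 = 1, and the invariant factors of ∂_2 are all 1, so H_1 ≅ Z.
  H_2: rank ker ∂_2 − rank ∂_3 = (5 − 5) − 0 = 0, and there is no ∂_3, so H_2 ≅ 0.

As a check, the Euler characteristic is 5 − 10 + 5 = 0, which agrees with 1 − 1 + 0 = 0.

H_0 = Z,  H_1 = Z,  H_2 = 0.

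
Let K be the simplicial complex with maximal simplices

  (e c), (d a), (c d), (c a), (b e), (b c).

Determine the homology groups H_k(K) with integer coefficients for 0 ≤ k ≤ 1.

H_0 ≅ Z,  H_1 ≅ Z^2.

We work with the vertex ordering a < b < c < d < e. The simplices of K, each written with vertices in increasing order, are:

  0-simplices (5): a, b, c, d, e
  1-simplices (6): ac, ad, bc, be, cd, ce

giving chain groups C_0 ≅ Z^5, C_1 ≅ Z^6.

∂_1: C_1 → C_0 maps an edge to its endpoints' difference, ∂[p,q] = q − p. For instance
  ∂ac = c − a.
The resulting 5×6 matrix has rank 4, and its Smith normal form has invariant factors (1,1,1,1).

From H_k ≅ ker(∂_k) / im(∂_{k+1}) we obtain:

  H_0: rank C_0 − rank ∂_1 = 5 − 4 = 1, and the invariant factors of ∂_1 are all 1, so H_0 ≅ Z.
  H_1: rank ker ∂_1 − rank ∂_2 = (6 − 4) − 0 = 2, and there is no ∂_2, so H_1 ≅ Z^2.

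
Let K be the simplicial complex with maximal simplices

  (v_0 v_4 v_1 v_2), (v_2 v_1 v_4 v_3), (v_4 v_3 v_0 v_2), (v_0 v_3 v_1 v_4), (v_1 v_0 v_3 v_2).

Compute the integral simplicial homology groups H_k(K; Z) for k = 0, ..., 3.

H_0 = Z,  H_1 = 0,  H_2 = 0,  H_3 = Z.

Take the total order v_0 < v_1 < v_2 < v_3 < v_4 on the vertex set. Then K (dimension 3) consists of the simplices:

  0-simplices (5): [v_0], [v_1], [v_2], [v_3], [v_4]
  1-simplices (10): [v_0,v_1], [v_0,v_2], [v_0,v_3], [v_0,v_4], [v_1,v_2], [v_1,v_3], [v_1,v_4], [v_2,v_3], [v_2,v_4], [v_3,v_4]
  2-simplices (10): [v_0,v_1,v_2], [v_0,v_1,v_3], [v_0,v_1,v_4], [v_0,v_2,v_3], [v_0,v_2,v_4], [v_0,v_3,v_4], [v_1,v_2,v_3], [v_1,v_2,v_4], [v_1,v_3,v_4], [v_2,v_3,v_4]
  3-simplices (5): [v_0,v_1,v_2,v_3], [v_0,v_1,v_2,v_4], [v_0,v_1,v_3,v_4], [v_0,v_2,v_3,v_4], [v_1,v_2,v_3,v_4]

Hence C_0 ≅ Z^5, C_1 ≅ Z^10, C_2 ≅ Z^10, C_3 ≅ Z^5.

The boundary map ∂_1: C_1 → C_0 sends each edge [p,q] (with p < q) to q − p.
This gives a 5×10 integer matrix of rank 4; reducing to Smith normal form yields diagonal entries (1,1,1,1).

The boundary map ∂_2: C_2 → C_1 acts by ∂[p,q,r] = [q,r] − [p,r] + [p,q]. For instance
  ∂[v_0,v_3,v_4] = [v_3,v_4] − [v_0,v_4] + [v_0,v_3],
  ∂[v_0,v_1,v_3] = [v_1,v_3] − [v_0,v_3] + [v_0,v_1].
The 10×10 boundary matrix has rank 6 and Smith normal form diag(1,1,1,1,1,1).

The boundary map ∂_3: C_3 → C_2 sends each 3-simplex σ to the alternating sum Σ_i (−1)^i (σ with its i-th vertex removed). For instance
  ∂[v_0,v_1,v_2,v_4] = [v_1,v_2,v_4] − [v_0,v_2,v_4] + [v_0,v_1,v_4] − [v_0,v_1,v_2],
  ∂[v_0,v_1,v_3,v_4] = [v_1,v_3,v_4] − [v_0,v_3,v_4] + [v_0,v_1,v_4] − [v_0,v_1,v_3].
This gives a 10×5 integer matrix of rank 4; reducing to Smith normal form yields diagonal entries (1,1,1,1).

Now H_k = ker ∂_k / im ∂_{k+1}, so:

  H_0: rank C_0 − rank ∂_1 = 5 − 4 = 1, and the invariant factors of ∂_1 are all 1, so H_0 ≅ Z.
  H_1: rank ker ∂_1 − rank ∂_2 = (10 − 4) − 6 = 0, and the invariant factors of ∂_2 are all 1, so H_1 ≅ 0.
  H_2: rank ker ∂_2 − rank ∂_3 = (10 − 6) − 4 = 0, and the invariant factors of ∂_3 are all 1, so H_2 ≅ 0.
  H_3: rank ker ∂_3 − rank ∂_4 = (5 − 4) − 0 = 1, and there is no ∂_4, so H_3 ≅ Z.

(K is a triangulation of the 3-sphere S^3.)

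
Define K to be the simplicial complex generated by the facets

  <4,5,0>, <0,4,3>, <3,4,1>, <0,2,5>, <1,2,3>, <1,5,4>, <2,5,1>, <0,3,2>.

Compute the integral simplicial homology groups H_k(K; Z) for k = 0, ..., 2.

Take the total order 0 < 1 < 2 < 3 < 4 < 5 on the vertex set. Then K (dimension 2) consists of the simplices:

  0-simplices (6): [0], [1], [2], [3], [4], [5]
  1-simplices (12): [0,2], [0,3], [0,4], [0,5], [1,2], [1,3], [1,4], [1,5], [2,3], [2,5], [3,4], [4,5]
  2-simplices (8): [0,2,3], [0,2,5], [0,3,4], [0,4,5], [1,2,3], [1,2,5], [1,3,4], [1,4,5]

Hence C_0 ≅ Z^6, C_1 ≅ Z^12, C_2 ≅ Z^8.

Boundary ∂_1: C_1 → C_0 maps an edge to its endpoints' difference, ∂[p,q] = q − p.
The resulting 6×12 matrix has rank 5, and its Smith normal form has invariant factors (1,1,1,1,1).

Boundary ∂_2: C_2 → C_1 acts by ∂[p,q,r] = [q,r] − [p,r] + [p,q]. For instance
  ∂[1,3,4] = [3,4] − [1,4] + [1,3],
  ∂[1,4,5] = [4,5] − [1,5] + [1,4].
The resulting 12×8 matrix has rank 7, and its Smith normal form has invariant factors (1,1,1,1,1,1,1).

From H_k ≅ ker(∂_k) / im(∂_{k+1}) we obtain:

  H_0: rank C_0 − rank ∂_1 = 6 − 5 = 1, and the invariant factors of ∂_1 are all 1, so H_0 = Z.
  H_1: rank ker ∂_1 − rank ∂_2 = (12 − 5) − 7 = 0, and the invariant factors of ∂_2 are all 1, so H_1 = 0.
  H_2: rank ker ∂_2 − rank ∂_3 = (8 − 7) − 0 = 1, and there is no ∂_3, so H_2 = Z.

As a check, the Euler characteristic is 6 − 12 + 8 = 2, which agrees with 1 − 0 + 1 = 2.

H_0 = Z,  H_1 = 0,  H_2 = Z.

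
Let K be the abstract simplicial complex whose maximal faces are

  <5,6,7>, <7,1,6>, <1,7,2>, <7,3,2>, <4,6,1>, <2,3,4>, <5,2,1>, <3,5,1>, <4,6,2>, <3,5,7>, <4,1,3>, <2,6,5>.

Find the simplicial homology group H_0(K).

Order the vertices as 1 < 2 < 3 < 4 < 5 < 6 < 7. Listing each simplex with vertices in this order, K has dimension 2 with simplices:

  0-simplices (7): [1], [2], [3], [4], [5], [6], [7]
  1-simplices (18): [1,2], [1,3], [1,4], [1,5], [1,6], [1,7], [2,3], [2,4], [2,5], [2,6], [2,7], [3,4], [3,5], [3,7], [4,6], [5,6], [5,7], [6,7]
  2-simplices (12): [1,2,5], [1,2,7], [1,3,4], [1,3,5], [1,4,6], [1,6,7], [2,3,4], [2,3,7], [2,4,6], [2,5,6], [3,5,7], [5,6,7]

so the chain groups are C_0 ≅ Z^7, C_1 ≅ Z^18, C_2 ≅ Z^12.

Boundary ∂_1: C_1 → C_0 maps an edge to its endpoints' difference, ∂[p,q] = q − p.
This gives a 7×18 integer matrix of rank 6; reducing to Smith normal form yields diagonal entries (1,1,1,1,1,1).

Boundary ∂_2: C_2 → C_1 acts by ∂[p,q,r] = [q,r] − [p,r] + [p,q]. For instance
  ∂[1,6,7] = [6,7] − [1,7] + [1,6],
  ∂[1,4,6] = [4,6] − [1,6] + [1,4].
This gives a 18×12 integer matrix of rank 12; reducing to Smith normal form yields diagonal entries (1,1,1,1,1,1,1,1,1,1,1,2).

Computing H_k = (kernel of ∂_k) / (image of ∂_{k+1}):

  H_0: rank C_0 − rank ∂_1 = 7 − 6 = 1, and the invariant factors of ∂_1 are all 1, so H_0 ≅ Z.

(K is a triangulation of the real projective plane RP^2.)

H_0 = Z.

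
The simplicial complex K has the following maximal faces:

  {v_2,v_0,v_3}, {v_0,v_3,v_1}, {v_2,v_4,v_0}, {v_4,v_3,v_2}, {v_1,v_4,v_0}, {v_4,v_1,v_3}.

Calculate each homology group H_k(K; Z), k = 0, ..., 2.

H_0 = Z,  H_1 = 0,  H_2 = Z.

K has 5 vertices, 9 edges, 6 triangles.
rank ∂_0 = 0, rank ∂_1 = 4 ⇒ b_0 = 5 − 0 − 4 = 1; all invariant factors of ∂_1 are 1 so no torsion. So H_0 = Z.
rank ∂_1 = 4, rank ∂_2 = 5 ⇒ b_1 = 9 − 4 − 5 = 0; all invariant factors of ∂_2 are 1 so no torsion. So H_1 = 0.
rank ∂_2 = 5, rank ∂_3 = 0 ⇒ b_2 = 6 − 5 − 0 = 1. So H_2 = Z.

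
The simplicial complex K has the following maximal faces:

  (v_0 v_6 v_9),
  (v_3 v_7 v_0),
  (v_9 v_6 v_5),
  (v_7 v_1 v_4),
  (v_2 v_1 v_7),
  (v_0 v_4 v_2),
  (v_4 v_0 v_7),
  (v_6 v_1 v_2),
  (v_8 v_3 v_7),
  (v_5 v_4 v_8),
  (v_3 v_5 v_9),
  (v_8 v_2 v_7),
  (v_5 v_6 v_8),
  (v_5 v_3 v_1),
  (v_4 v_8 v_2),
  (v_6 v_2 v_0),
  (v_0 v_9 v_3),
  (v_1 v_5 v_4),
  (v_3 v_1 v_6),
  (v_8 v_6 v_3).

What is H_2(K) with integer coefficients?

Fix the vertex order v_0 < v_1 < v_2 < v_3 < v_4 < v_5 < v_6 < v_7 < v_8 < v_9 and write every simplex with vertices in increasing order. Then dim K = 2 and the simplices of K are:

  0-simplices (10): [v_0], [v_1], [v_2], [v_3], [v_4], [v_5], [v_6], [v_7], [v_8], [v_9]
  1-simplices (30): (30 of them)
  2-simplices (20): (20 of them)

Hence C_0 ≅ Z^10, C_1 ≅ Z^30, C_2 ≅ Z^20.

Boundary ∂_1: C_1 → C_0 maps an edge to its endpoints' difference, ∂[p,q] = q − p.
As a 10×30 matrix over Z this has rank 9, with invariant factors (1,1,1,1,1,1,1,1,1).

The boundary map ∂_2: C_2 → C_1 acts by ∂[p,q,r] = [q,r] − [p,r] + [p,q]. For instance
  ∂[v_0,v_2,v_4] = [v_2,v_4] − [v_0,v_4] + [v_0,v_2],
  ∂[v_0,v_2,v_6] = [v_2,v_6] − [v_0,v_6] + [v_0,v_2].
As a 30×20 matrix over Z this has rank 20, with invariant factors (1,1,1,1,1,1,1,1,1,1,1,1,1,1,1,1,1,1,1,2).

From H_k ≅ ker(∂_k) / im(∂_{k+1}) we obtain:

  H_2: rank ker ∂_2 − rank ∂_3 = (20 − 20) − 0 = 0, and there is no ∂_3, so H_2 ≅ 0.

(K is a triangulation of the Klein bottle.)

H_2 = 0.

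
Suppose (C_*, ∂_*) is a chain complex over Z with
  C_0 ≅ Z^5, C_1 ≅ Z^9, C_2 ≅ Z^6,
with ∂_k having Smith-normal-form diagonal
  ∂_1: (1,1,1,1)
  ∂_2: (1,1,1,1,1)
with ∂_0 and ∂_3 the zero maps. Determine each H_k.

H_0 ≅ Z,  H_1 = 0,  H_2 ≅ Z.

H_0: b_0 = 5 − 0 − 4 = 1; torsion from ∂_1 factors > 1: none. So H_0 ≅ Z.
H_1: b_1 = 9 − 4 − 5 = 0; torsion from ∂_2 factors > 1: none. So H_1 ≅ 0.
H_2: b_2 = 6 − 5 − 0 = 1; torsion from ∂_3 factors > 1: none. So H_2 ≅ Z.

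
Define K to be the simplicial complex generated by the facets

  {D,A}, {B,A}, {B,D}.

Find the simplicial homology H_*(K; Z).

H_0 = Z,  H_1 = Z.

Fix the vertex order A < B < D and write every simplex with vertices in increasing order. Then dim K = 1 and the simplices of K are:

  0-simplices (3): A, B, D
  1-simplices (3): AB, AD, BD

giving chain groups C_0 ≅ Z^3, C_1 ≅ Z^3.

Boundary ∂_1: C_1 → C_0 sends each edge [p,q] (with p < q) to q − p. For instance
  ∂BD = D − B.
The resulting 3×3 matrix has rank 2, and its Smith normal form has invariant factors (1,1).

From H_k ≅ ker(∂_k) / im(∂_{k+1}) we obtain:

  H_0: rank C_0 − rank ∂_1 = 3 − 2 = 1, and the invariant factors of ∂_1 are all 1, so H_0 ≅ Z.
  H_1: rank ker ∂_1 − rank ∂_2 = (3 − 2) − 0 = 1, and there is no ∂_2, so H_1 ≅ Z.

(K is a triangulation of the circle S^1.)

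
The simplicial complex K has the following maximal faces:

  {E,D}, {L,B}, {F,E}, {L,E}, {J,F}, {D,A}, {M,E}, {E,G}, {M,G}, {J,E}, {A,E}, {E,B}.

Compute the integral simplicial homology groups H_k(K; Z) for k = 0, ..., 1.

H_0 ≅ Z,  H_1 ≅ Z^4.

Take the total order A < B < D < E < F < G < J < L < M on the vertex set. Then K (dimension 1) consists of the simplices:

  0-simplices (9): A, B, D, E, F, G, J, L, M
  1-simplices (12): AD, AE, BE, BL, DE, EF, EG, EJ, EL, EM, FJ, GM

giving chain groups C_0 ≅ Z^9, C_1 ≅ Z^12.

Boundary ∂_1: C_1 → C_0 sends each edge [p,q] (with p < q) to q − p. For instance
  ∂EJ = J − E.
The 9×12 boundary matrix has rank 8 and Smith normal form diag(1,1,1,1,1,1,1,1).

From H_k ≅ ker(∂_k) / im(∂_{k+1}) we obtain:

  H_0: rank C_0 − rank ∂_1 = 9 − 8 = 1, and the invariant factors of ∂_1 are all 1, so H_0 ≅ Z.
  H_1: rank ker ∂_1 − rank ∂_2 = (12 − 8) − 0 = 4, and there is no ∂_2, so H_1 ≅ Z^4.

As a check, the Euler characteristic is 9 − 12 = -3, which agrees with 1 − 4 = -3.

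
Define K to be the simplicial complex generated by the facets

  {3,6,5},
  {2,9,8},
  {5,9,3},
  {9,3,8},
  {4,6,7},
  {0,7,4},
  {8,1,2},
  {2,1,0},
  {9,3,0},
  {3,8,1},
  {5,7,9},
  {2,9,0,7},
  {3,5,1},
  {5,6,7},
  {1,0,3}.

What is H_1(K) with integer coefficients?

Order the vertices as 0 < 1 < 2 < 3 < 4 < 5 < 6 < 7 < 8 < 9. Listing each simplex with vertices in this order, K has dimension 3 with simplices:

  0-simplices (10): [0], [1], [2], [3], [4], [5], [6], [7], [8], [9]
  1-simplices (25): (25 of them)
  2-simplices (18): [0,1,2], [0,1,3], [0,2,7], [0,2,9], [0,3,9], [0,4,7], [0,7,9], [1,2,8], [1,3,5], [1,3,8], [2,7,9], [2,8,9], [3,5,6], [3,5,9], [3,8,9], [4,6,7], [5,6,7], [5,7,9]
  3-simplices (1): [0,2,7,9]

giving chain groups C_0 ≅ Z^10, C_1 ≅ Z^25, C_2 ≅ Z^18, C_3 ≅ Z^1.

∂_1: C_1 → C_0 is given by ∂[p,q] = [q] − [p].
The resulting 10×25 matrix has rank 9, and its Smith normal form has invariant factors (1,1,1,1,1,1,1,1,1).

The boundary map ∂_2: C_2 → C_1 maps a triangle to the signed sum of its edges. For instance
  ∂[3,5,9] = [5,9] − [3,9] + [3,5],
  ∂[0,4,7] = [4,7] − [0,7] + [0,4].
The resulting 25×18 matrix has rank 16, and its Smith normal form has invariant factors (1,1,1,1,1,1,1,1,1,1,1,1,1,1,1,1).

Boundary ∂_3: C_3 → C_2 sends each 3-simplex σ to the alternating sum Σ_i (−1)^i (σ with its i-th vertex removed). For instance
  ∂[0,2,7,9] = [2,7,9] − [0,7,9] + [0,2,9] − [0,2,7].
The 18×1 boundary matrix has rank 1 and Smith normal form diag(1).

Computing H_k = (kernel of ∂_k) / (image of ∂_{k+1}):

  H_1: rank ker ∂_1 − rank ∂_2 = (25 − 9) − 16 = 0, and the invariant factors of ∂_2 are all 1, so H_1 ≅ 0.

H_1 = 0.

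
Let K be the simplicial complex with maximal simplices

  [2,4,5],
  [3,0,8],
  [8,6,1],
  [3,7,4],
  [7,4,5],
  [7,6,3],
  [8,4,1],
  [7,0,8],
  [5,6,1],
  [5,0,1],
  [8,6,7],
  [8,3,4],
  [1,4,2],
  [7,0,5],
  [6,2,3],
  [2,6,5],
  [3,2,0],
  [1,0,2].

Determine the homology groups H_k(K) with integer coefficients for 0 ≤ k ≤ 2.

We work with the vertex ordering 0 < 1 < 2 < 3 < 4 < 5 < 6 < 7 < 8. The simplices of K, each written with vertices in increasing order, are:

  0-simplices (9): [0], [1], [2], [3], [4], [5], [6], [7], [8]
  1-simplices (27): (27 of them)
  2-simplices (18): [0,1,2], [0,1,5], [0,2,3], [0,3,8], [0,5,7], [0,7,8], [1,2,4], [1,4,8], [1,5,6], [1,6,8], [2,3,6], [2,4,5], [2,5,6], [3,4,7], [3,4,8], [3,6,7], [4,5,7], [6,7,8]

so the chain groups are C_0 ≅ Z^9, C_1 ≅ Z^27, C_2 ≅ Z^18.

Boundary ∂_1: C_1 → C_0 is given by ∂[p,q] = [q] − [p]. For instance
  ∂[5,6] = [6] − [5].
As a 9×27 matrix over Z this has rank 8, with invariant factors (1,1,1,1,1,1,1,1).

The boundary map ∂_2: C_2 → C_1 maps a triangle to the signed sum of its edges. For instance
  ∂[0,1,5] = [1,5] − [0,5] + [0,1],
  ∂[0,7,8] = [7,8] − [0,8] + [0,7].
The 27×18 boundary matrix has rank 18 and Smith normal form diag(1,1,1,1,1,1,1,1,1,1,1,1,1,1,1,1,1,2).

Reading off H_k = ker ∂_k / im ∂_{k+1}:

  H_0: rank C_0 − rank ∂_1 = 9 − 8 = 1, and the invariant factors of ∂_1 are all 1, so H_0 = Z.
  H_1: rank ker ∂_1 − rank ∂_2 = (27 − 8) − 18 = 1, and ∂_2 has invariant factor 2 > 1, so H_1 = Z ⊕ Z/2.
  H_2: rank ker ∂_2 − rank ∂_3 = (18 − 18) − 0 = 0, and there is no ∂_3, so H_2 = 0.

As a check, the Euler characteristic is 9 − 27 + 18 = 0, which agrees with 1 − 1 + 0 = 0.
(K is a triangulation of the Klein bottle.)

H_0 = Z,  H_1 = Z ⊕ Z/2,  H_2 = 0.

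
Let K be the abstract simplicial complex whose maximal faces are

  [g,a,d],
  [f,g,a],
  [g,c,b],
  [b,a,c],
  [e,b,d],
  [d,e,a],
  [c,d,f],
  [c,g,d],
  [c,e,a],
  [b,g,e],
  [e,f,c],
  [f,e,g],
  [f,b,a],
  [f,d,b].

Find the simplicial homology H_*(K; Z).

H_0 ≅ Z,  H_1 ≅ Z^2,  H_2 ≅ Z.

Fix the vertex order a < b < c < d < e < f < g and write every simplex with vertices in increasing order. Then dim K = 2 and the simplices of K are:

  0-simplices (7): a, b, c, d, e, f, g
  1-simplices (21): ab, ac, ad, ae, af, ag, bc, bd, be, bf, bg, cd, ce, cf, cg, de, df, dg, ef, eg, fg
  2-simplices (14): abc, abf, ace, ade, adg, afg, bcg, bde, bdf, beg, cdf, cdg, cef, efg

Hence C_0 ≅ Z^7, C_1 ≅ Z^21, C_2 ≅ Z^14.

The boundary map ∂_1: C_1 → C_0 is given by ∂[p,q] = [q] − [p]. For instance
  ∂dg = g − d.
The 7×21 boundary matrix has rank 6 and Smith normal form diag(1,1,1,1,1,1).

∂_2: C_2 → C_1 acts by ∂[p,q,r] = [q,r] − [p,r] + [p,q]. For instance
  ∂ace = ce − ae + ac,
  ∂abc = bc − ac + ab.
The resulting 21×14 matrix has rank 13, and its Smith normal form has invariant factors (1,1,1,1,1,1,1,1,1,1,1,1,1).

Reading off H_k = ker ∂_k / im ∂_{k+1}:

  H_0: rank C_0 − rank ∂_1 = 7 − 6 = 1, and the invariant factors of ∂_1 are all 1, so H_0 ≅ Z.
  H_1: rank ker ∂_1 − rank ∂_2 = (21 − 6) − 13 = 2, and the invariant factors of ∂_2 are all 1, so H_1 ≅ Z^2.
  H_2: rank ker ∂_2 − rank ∂_3 = (14 − 13) − 0 = 1, and there is no ∂_3, so H_2 ≅ Z.

As a check, the Euler characteristic is 7 − 21 + 14 = 0, which agrees with 1 − 2 + 1 = 0.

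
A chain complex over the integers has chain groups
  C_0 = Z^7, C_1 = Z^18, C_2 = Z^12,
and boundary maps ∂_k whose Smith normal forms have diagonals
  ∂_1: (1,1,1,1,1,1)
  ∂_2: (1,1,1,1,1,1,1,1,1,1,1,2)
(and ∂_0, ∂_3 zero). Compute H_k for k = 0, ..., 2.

H_0: b_0 = 7 − 0 − 6 = 1; torsion from ∂_1 factors > 1: none. So H_0 ≅ Z.
H_1: b_1 = 18 − 6 − 12 = 0; torsion from ∂_2 factors > 1: [2]. So H_1 ≅ Z/2.
H_2: b_2 = 12 − 12 − 0 = 0; torsion from ∂_3 factors > 1: none. So H_2 ≅ 0.

H_0 ≅ Z,  H_1 ≅ Z/2,  H_2 = 0.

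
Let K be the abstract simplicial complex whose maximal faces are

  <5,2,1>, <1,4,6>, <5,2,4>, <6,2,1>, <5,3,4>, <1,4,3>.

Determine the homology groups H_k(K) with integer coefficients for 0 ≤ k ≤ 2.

H_0 = Z,  H_1 = Z,  H_2 = 0.

Fix the vertex order 1 < 2 < 3 < 4 < 5 < 6 and write every simplex with vertices in increasing order. Then dim K = 2 and the simplices of K are:

  0-simplices (6): [1], [2], [3], [4], [5], [6]
  1-simplices (12): [1,2], [1,3], [1,4], [1,5], [1,6], [2,4], [2,5], [2,6], [3,4], [3,5], [4,5], [4,6]
  2-simplices (6): [1,2,5], [1,2,6], [1,3,4], [1,4,6], [2,4,5], [3,4,5]

Hence C_0 ≅ Z^6, C_1 ≅ Z^12, C_2 ≅ Z^6.

Boundary ∂_1: C_1 → C_0 sends each edge [p,q] (with p < q) to q − p.
As a 6×12 matrix over Z this has rank 5, with invariant factors (1,1,1,1,1).

Boundary ∂_2: C_2 → C_1 acts by ∂[p,q,r] = [q,r] − [p,r] + [p,q]. For instance
  ∂[1,3,4] = [3,4] − [1,4] + [1,3],
  ∂[1,2,5] = [2,5] − [1,5] + [1,2].
The 12×6 boundary matrix has rank 6 and Smith normal form diag(1,1,1,1,1,1).

Computing H_k = (kernel of ∂_k) / (image of ∂_{k+1}):

  H_0: rank C_0 − rank ∂_1 = 6 − 5 = 1, and the invariant factors of ∂_1 are all 1, so H_0 ≅ Z.
  H_1: rank ker ∂_1 − rank ∂_2 = (12 − 5) − 6 = 1, and the invariant factors of ∂_2 are all 1, so H_1 ≅ Z.
  H_2: rank ker ∂_2 − rank ∂_3 = (6 − 6) − 0 = 0, and there is no ∂_3, so H_2 ≅ 0.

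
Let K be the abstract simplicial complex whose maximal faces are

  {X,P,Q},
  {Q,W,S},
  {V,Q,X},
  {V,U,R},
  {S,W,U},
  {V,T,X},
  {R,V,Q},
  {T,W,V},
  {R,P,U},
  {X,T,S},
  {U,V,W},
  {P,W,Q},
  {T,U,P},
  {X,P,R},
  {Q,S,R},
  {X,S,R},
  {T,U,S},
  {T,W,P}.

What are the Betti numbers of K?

b_0 = 1, b_1 = 1, b_2 = 0.

K has 9 vertices, 27 edges, 18 triangles.
rank ∂_0 = 0, rank ∂_1 = 8 ⇒ b_0 = 9 − 0 − 8 = 1; all invariant factors of ∂_1 are 1 so no torsion. So H_0 ≅ Z.
rank ∂_1 = 8, rank ∂_2 = 18 ⇒ b_1 = 27 − 8 − 18 = 1; ∂_2 has invariant factor(s) [2] giving torsion. So H_1 ≅ Z ⊕ Z_2.
rank ∂_2 = 18, rank ∂_3 = 0 ⇒ b_2 = 18 − 18 − 0 = 0. So H_2 ≅ 0.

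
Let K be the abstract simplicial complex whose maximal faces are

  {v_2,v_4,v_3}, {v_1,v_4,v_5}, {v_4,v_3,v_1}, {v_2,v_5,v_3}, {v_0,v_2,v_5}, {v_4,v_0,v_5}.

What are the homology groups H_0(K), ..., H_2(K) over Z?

H_0 = Z,  H_1 = Z,  H_2 = 0.

Take the total order v_0 < v_1 < v_2 < v_3 < v_4 < v_5 on the vertex set. Then K (dimension 2) consists of the simplices:

  0-simplices (6): [v_0], [v_1], [v_2], [v_3], [v_4], [v_5]
  1-simplices (12): [v_0,v_2], [v_0,v_4], [v_0,v_5], [v_1,v_3], [v_1,v_4], [v_1,v_5], [v_2,v_3], [v_2,v_4], [v_2,v_5], [v_3,v_4], [v_3,v_5], [v_4,v_5]
  2-simplices (6): [v_0,v_2,v_5], [v_0,v_4,v_5], [v_1,v_3,v_4], [v_1,v_4,v_5], [v_2,v_3,v_4], [v_2,v_3,v_5]

giving chain groups C_0 ≅ Z^6, C_1 ≅ Z^12, C_2 ≅ Z^6.

The boundary map ∂_1: C_1 → C_0 sends each edge [p,q] (with p < q) to q − p. For instance
  ∂[v_1,v_3] = [v_3] − [v_1].
This gives a 6×12 integer matrix of rank 5; reducing to Smith normal form yields diagonal entries (1,1,1,1,1).

Boundary ∂_2: C_2 → C_1 sends each 2-simplex [p,q,r] to [q,r] − [p,r] + [p,q]. For instance
  ∂[v_2,v_3,v_5] = [v_3,v_5] − [v_2,v_5] + [v_2,v_3],
  ∂[v_1,v_3,v_4] = [v_3,v_4] − [v_1,v_4] + [v_1,v_3].
The 12×6 boundary matrix has rank 6 and Smith normal form diag(1,1,1,1,1,1).

Computing H_k = (kernel of ∂_k) / (image of ∂_{k+1}):

  H_0: rank C_0 − rank ∂_1 = 6 − 5 = 1, and the invariant factors of ∂_1 are all 1, so H_0 = Z.
  H_1: rank ker ∂_1 − rank ∂_2 = (12 − 5) − 6 = 1, and the invariant factors of ∂_2 are all 1, so H_1 = Z.
  H_2: rank ker ∂_2 − rank ∂_3 = (6 − 6) − 0 = 0, and there is no ∂_3, so H_2 = 0.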